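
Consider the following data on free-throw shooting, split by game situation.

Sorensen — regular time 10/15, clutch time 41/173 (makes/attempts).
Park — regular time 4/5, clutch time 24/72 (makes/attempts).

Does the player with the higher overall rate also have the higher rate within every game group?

Regular time: Sorensen 10/15 = 66.7%, Park 4/5 = 80.0% → Park
Clutch time: Sorensen 41/173 = 23.7%, Park 24/72 = 33.3% → Park
Overall: Sorensen 51/188 = 27.1%, Park 28/77 = 36.4% → Park
Park wins overall and in every game group — no reversal.

Yes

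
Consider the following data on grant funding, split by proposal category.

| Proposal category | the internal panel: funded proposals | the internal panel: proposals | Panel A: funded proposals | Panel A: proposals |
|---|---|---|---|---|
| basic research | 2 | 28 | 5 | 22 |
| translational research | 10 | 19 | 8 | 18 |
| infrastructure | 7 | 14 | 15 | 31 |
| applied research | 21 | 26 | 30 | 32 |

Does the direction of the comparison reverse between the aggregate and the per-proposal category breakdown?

No

Basic research: the internal panel 2/28 = 7.1%, Panel A 5/22 = 22.7% → Panel A
Translational research: the internal panel 10/19 = 52.6%, Panel A 8/18 = 44.4% → the internal panel
Infrastructure: the internal panel 7/14 = 50.0%, Panel A 15/31 = 48.4% → the internal panel
Applied research: the internal panel 21/26 = 80.8%, Panel A 30/32 = 93.8% → Panel A
Overall: the internal panel 40/87 = 46.0%, Panel A 58/103 = 56.3% → Panel A
Neither sweeps: the internal panel wins 2 of 4 groups, Panel A wins 2. Panel A wins overall but not every group — no Simpson reversal.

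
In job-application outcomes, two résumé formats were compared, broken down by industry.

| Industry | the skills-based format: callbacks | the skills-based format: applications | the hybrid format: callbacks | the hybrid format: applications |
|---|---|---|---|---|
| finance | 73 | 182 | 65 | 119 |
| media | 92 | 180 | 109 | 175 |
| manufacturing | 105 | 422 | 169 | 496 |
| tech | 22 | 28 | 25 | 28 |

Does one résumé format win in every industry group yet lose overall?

Finance: the skills-based format 73/182 = 40.1%, the hybrid format 65/119 = 54.6% → the hybrid format
Media: the skills-based format 92/180 = 51.1%, the hybrid format 109/175 = 62.3% → the hybrid format
Manufacturing: the skills-based format 105/422 = 24.9%, the hybrid format 169/496 = 34.1% → the hybrid format
Tech: the skills-based format 22/28 = 78.6%, the hybrid format 25/28 = 89.3% → the hybrid format
Overall: the skills-based format 292/812 = 36.0%, the hybrid format 368/818 = 45.0% → the hybrid format
The hybrid format wins overall and in every industry group — no reversal.

No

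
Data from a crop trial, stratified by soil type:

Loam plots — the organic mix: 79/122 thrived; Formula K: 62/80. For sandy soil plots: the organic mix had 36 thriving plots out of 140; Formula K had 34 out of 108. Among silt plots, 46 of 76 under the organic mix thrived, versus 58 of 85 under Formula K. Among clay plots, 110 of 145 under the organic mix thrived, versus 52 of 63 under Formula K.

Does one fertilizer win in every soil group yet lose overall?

No

Loam: the organic mix 79/122 = 64.8%, Formula K 62/80 = 77.5% → Formula K
Sandy soil: the organic mix 36/140 = 25.7%, Formula K 34/108 = 31.5% → Formula K
Silt: the organic mix 46/76 = 60.5%, Formula K 58/85 = 68.2% → Formula K
Clay: the organic mix 110/145 = 75.9%, Formula K 52/63 = 82.5% → Formula K
Overall: the organic mix 271/483 = 56.1%, Formula K 206/336 = 61.3% → Formula K
Formula K wins overall and in every soil group — no reversal.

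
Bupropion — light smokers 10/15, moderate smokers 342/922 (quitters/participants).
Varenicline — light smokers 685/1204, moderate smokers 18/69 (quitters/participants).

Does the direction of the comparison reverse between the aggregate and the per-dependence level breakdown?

Light smokers: bupropion 10/15 = 66.7%, varenicline 685/1204 = 56.9% → bupropion
Moderate smokers: bupropion 342/922 = 37.1%, varenicline 18/69 = 26.1% → bupropion
Overall: bupropion 352/937 = 37.6%, varenicline 703/1273 = 55.2% → varenicline
Bupropion wins each dependence group but varenicline wins overall — the comparison reverses. Bupropion's participants skew toward moderate smokers, which has a lower base rate.

Yes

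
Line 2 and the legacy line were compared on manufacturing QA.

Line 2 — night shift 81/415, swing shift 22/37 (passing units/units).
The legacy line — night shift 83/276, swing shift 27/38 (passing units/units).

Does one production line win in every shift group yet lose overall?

No

Night shift: Line 2 81/415 = 19.5%, the legacy line 83/276 = 30.1% → the legacy line
Swing shift: Line 2 22/37 = 59.5%, the legacy line 27/38 = 71.1% → the legacy line
Overall: Line 2 103/452 = 22.8%, the legacy line 110/314 = 35.0% → the legacy line
The legacy line wins overall and in every shift group — no reversal.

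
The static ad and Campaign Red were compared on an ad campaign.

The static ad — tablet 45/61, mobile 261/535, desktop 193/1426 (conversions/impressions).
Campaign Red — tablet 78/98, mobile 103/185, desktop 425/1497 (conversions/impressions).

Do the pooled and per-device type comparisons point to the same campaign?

Yes

Tablet: the static ad 45/61 = 73.8%, Campaign Red 78/98 = 79.6% → Campaign Red
Mobile: the static ad 261/535 = 48.8%, Campaign Red 103/185 = 55.7% → Campaign Red
Desktop: the static ad 193/1426 = 13.5%, Campaign Red 425/1497 = 28.4% → Campaign Red
Overall: the static ad 499/2022 = 24.7%, Campaign Red 606/1780 = 34.0% → Campaign Red
Campaign Red wins overall and in every device group — no reversal.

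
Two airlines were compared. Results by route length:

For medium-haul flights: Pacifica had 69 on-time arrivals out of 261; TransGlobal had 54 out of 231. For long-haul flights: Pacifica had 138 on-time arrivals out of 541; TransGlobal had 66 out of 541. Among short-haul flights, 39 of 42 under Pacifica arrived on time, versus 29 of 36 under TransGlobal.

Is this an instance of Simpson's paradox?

Medium-haul: Pacifica 69/261 = 26.4%, TransGlobal 54/231 = 23.4% → Pacifica
Long-haul: Pacifica 138/541 = 25.5%, TransGlobal 66/541 = 12.2% → Pacifica
Short-haul: Pacifica 39/42 = 92.9%, TransGlobal 29/36 = 80.6% → Pacifica
Overall: Pacifica 246/844 = 29.1%, TransGlobal 149/808 = 18.4% → Pacifica
Pacifica wins overall and in every route group — no reversal.

No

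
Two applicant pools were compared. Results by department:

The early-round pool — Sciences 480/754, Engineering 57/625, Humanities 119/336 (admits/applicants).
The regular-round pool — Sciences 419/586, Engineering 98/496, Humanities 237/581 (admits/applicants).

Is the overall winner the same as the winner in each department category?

Yes

Sciences: the early-round pool 480/754 = 63.7%, the regular-round pool 419/586 = 71.5% → the regular-round pool
Engineering: the early-round pool 57/625 = 9.1%, the regular-round pool 98/496 = 19.8% → the regular-round pool
Humanities: the early-round pool 119/336 = 35.4%, the regular-round pool 237/581 = 40.8% → the regular-round pool
Overall: the early-round pool 656/1715 = 38.3%, the regular-round pool 754/1663 = 45.3% → the regular-round pool
The regular-round pool wins overall and in every department group — no reversal.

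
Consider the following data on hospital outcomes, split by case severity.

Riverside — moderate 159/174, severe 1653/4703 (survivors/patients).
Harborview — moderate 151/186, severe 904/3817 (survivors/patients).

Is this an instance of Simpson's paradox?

No

Moderate: Riverside 159/174 = 91.4%, Harborview 151/186 = 81.2% → Riverside
Severe: Riverside 1653/4703 = 35.1%, Harborview 904/3817 = 23.7% → Riverside
Overall: Riverside 1812/4877 = 37.2%, Harborview 1055/4003 = 26.4% → Riverside
Riverside wins overall and in every case group — no reversal.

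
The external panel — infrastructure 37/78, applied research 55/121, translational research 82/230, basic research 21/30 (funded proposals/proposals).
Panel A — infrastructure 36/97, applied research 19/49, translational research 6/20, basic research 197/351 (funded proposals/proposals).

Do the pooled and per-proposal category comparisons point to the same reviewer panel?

No

Infrastructure: the external panel 37/78 = 47.4%, Panel A 36/97 = 37.1% → the external panel
Applied research: the external panel 55/121 = 45.5%, Panel A 19/49 = 38.8% → the external panel
Translational research: the external panel 82/230 = 35.7%, Panel A 6/20 = 30.0% → the external panel
Basic research: the external panel 21/30 = 70.0%, Panel A 197/351 = 56.1% → the external panel
Overall: the external panel 195/459 = 42.5%, Panel A 258/517 = 49.9% → Panel A
The external panel wins each proposal group but Panel A wins overall — the comparison reverses. The external panel's proposals skew toward translational research, which has a lower base rate.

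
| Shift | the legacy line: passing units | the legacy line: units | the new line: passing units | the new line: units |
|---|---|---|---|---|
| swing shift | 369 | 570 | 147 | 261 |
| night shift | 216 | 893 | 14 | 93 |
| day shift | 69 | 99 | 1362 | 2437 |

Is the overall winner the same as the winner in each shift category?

No

Swing shift: the legacy line 369/570 = 64.7%, the new line 147/261 = 56.3% → the legacy line
Night shift: the legacy line 216/893 = 24.2%, the new line 14/93 = 15.1% → the legacy line
Day shift: the legacy line 69/99 = 69.7%, the new line 1362/2437 = 55.9% → the legacy line
Overall: the legacy line 654/1562 = 41.9%, the new line 1523/2791 = 54.6% → the new line
The legacy line wins each shift group but the new line wins overall — the comparison reverses. The legacy line's units skew toward night shift, which has a lower base rate.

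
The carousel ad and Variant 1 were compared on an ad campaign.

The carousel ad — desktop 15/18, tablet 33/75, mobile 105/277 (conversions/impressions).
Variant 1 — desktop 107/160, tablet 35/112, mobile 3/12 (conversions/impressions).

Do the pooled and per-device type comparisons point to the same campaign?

No

Desktop: the carousel ad 15/18 = 83.3%, Variant 1 107/160 = 66.9% → the carousel ad
Tablet: the carousel ad 33/75 = 44.0%, Variant 1 35/112 = 31.2% → the carousel ad
Mobile: the carousel ad 105/277 = 37.9%, Variant 1 3/12 = 25.0% → the carousel ad
Overall: the carousel ad 153/370 = 41.4%, Variant 1 145/284 = 51.1% → Variant 1
The carousel ad wins each device group but Variant 1 wins overall — the comparison reverses. The carousel ad's impressions skew toward mobile, which has a lower base rate.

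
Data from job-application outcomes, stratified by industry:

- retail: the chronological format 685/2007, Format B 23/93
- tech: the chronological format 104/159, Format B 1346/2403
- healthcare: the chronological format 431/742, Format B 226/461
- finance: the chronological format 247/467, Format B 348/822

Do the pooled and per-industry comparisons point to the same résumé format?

Retail: the chronological format 685/2007 = 34.1%, Format B 23/93 = 24.7% → the chronological format
Tech: the chronological format 104/159 = 65.4%, Format B 1346/2403 = 56.0% → the chronological format
Healthcare: the chronological format 431/742 = 58.1%, Format B 226/461 = 49.0% → the chronological format
Finance: the chronological format 247/467 = 52.9%, Format B 348/822 = 42.3% → the chronological format
Overall: the chronological format 1467/3375 = 43.5%, Format B 1943/3779 = 51.4% → Format B
The chronological format wins each industry group but Format B wins overall — the comparison reverses. The chronological format's applications skew toward retail, which has a lower base rate.

No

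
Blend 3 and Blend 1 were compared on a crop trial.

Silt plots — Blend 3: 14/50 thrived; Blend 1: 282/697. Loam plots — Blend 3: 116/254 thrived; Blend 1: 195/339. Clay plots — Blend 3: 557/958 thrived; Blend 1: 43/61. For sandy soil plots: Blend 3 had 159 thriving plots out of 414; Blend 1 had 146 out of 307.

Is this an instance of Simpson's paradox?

Silt: Blend 3 14/50 = 28.0%, Blend 1 282/697 = 40.5% → Blend 1
Loam: Blend 3 116/254 = 45.7%, Blend 1 195/339 = 57.5% → Blend 1
Clay: Blend 3 557/958 = 58.1%, Blend 1 43/61 = 70.5% → Blend 1
Sandy soil: Blend 3 159/414 = 38.4%, Blend 1 146/307 = 47.6% → Blend 1
Overall: Blend 3 846/1676 = 50.5%, Blend 1 666/1404 = 47.4% → Blend 3
Blend 1 wins each soil group but Blend 3 wins overall — the comparison reverses. Blend 1's plots skew toward silt, which has a lower base rate.

Yes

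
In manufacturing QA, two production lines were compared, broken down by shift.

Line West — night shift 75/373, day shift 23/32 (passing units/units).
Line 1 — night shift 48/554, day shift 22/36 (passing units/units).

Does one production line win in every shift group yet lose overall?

Night shift: Line West 75/373 = 20.1%, Line 1 48/554 = 8.7% → Line West
Day shift: Line West 23/32 = 71.9%, Line 1 22/36 = 61.1% → Line West
Overall: Line West 98/405 = 24.2%, Line 1 70/590 = 11.9% → Line West
Line West wins overall and in every shift group — no reversal.

No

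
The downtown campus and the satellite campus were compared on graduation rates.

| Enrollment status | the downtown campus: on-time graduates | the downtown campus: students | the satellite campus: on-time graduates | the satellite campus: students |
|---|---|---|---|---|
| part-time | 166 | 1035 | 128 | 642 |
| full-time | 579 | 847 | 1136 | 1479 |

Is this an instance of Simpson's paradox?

No

Part-time: the downtown campus 166/1035 = 16.0%, the satellite campus 128/642 = 19.9% → the satellite campus
Full-time: the downtown campus 579/847 = 68.4%, the satellite campus 1136/1479 = 76.8% → the satellite campus
Overall: the downtown campus 745/1882 = 39.6%, the satellite campus 1264/2121 = 59.6% → the satellite campus
The satellite campus wins overall and in every enrollment group — no reversal.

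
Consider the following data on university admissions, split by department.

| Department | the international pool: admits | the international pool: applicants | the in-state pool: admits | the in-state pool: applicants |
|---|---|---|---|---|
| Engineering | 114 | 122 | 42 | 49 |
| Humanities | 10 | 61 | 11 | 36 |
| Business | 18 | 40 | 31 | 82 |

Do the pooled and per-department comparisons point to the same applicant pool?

Engineering: the international pool 114/122 = 93.4%, the in-state pool 42/49 = 85.7% → the international pool
Humanities: the international pool 10/61 = 16.4%, the in-state pool 11/36 = 30.6% → the in-state pool
Business: the international pool 18/40 = 45.0%, the in-state pool 31/82 = 37.8% → the international pool
Overall: the international pool 142/223 = 63.7%, the in-state pool 84/167 = 50.3% → the international pool
Neither sweeps: the international pool wins 2 of 3 groups, the in-state pool wins 1. The international pool wins overall but not every group — no Simpson reversal.

No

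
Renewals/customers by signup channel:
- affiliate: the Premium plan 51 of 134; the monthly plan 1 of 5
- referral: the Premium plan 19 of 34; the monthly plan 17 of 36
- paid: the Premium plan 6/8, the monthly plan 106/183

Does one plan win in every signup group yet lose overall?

Yes

Affiliate: the Premium plan 51/134 = 38.1%, the monthly plan 1/5 = 20.0% → the Premium plan
Referral: the Premium plan 19/34 = 55.9%, the monthly plan 17/36 = 47.2% → the Premium plan
Paid: the Premium plan 6/8 = 75.0%, the monthly plan 106/183 = 57.9% → the Premium plan
Overall: the Premium plan 76/176 = 43.2%, the monthly plan 124/224 = 55.4% → the monthly plan
The Premium plan wins each signup group but the monthly plan wins overall — the comparison reverses. The Premium plan's customers skew toward affiliate, which has a lower base rate.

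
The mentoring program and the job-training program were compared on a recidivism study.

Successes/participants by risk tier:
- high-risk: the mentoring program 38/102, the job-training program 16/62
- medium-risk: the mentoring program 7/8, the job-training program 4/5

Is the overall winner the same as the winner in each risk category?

Yes

High-risk: the mentoring program 38/102 = 37.3%, the job-training program 16/62 = 25.8% → the mentoring program
Medium-risk: the mentoring program 7/8 = 87.5%, the job-training program 4/5 = 80.0% → the mentoring program
Overall: the mentoring program 45/110 = 40.9%, the job-training program 20/67 = 29.9% → the mentoring program
The mentoring program wins overall and in every risk group — no reversal.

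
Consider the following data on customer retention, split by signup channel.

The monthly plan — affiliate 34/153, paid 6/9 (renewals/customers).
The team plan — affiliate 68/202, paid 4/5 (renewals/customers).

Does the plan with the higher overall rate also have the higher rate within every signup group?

Yes

Affiliate: the monthly plan 34/153 = 22.2%, the team plan 68/202 = 33.7% → the team plan
Paid: the monthly plan 6/9 = 66.7%, the team plan 4/5 = 80.0% → the team plan
Overall: the monthly plan 40/162 = 24.7%, the team plan 72/207 = 34.8% → the team plan
The team plan wins overall and in every signup group — no reversal.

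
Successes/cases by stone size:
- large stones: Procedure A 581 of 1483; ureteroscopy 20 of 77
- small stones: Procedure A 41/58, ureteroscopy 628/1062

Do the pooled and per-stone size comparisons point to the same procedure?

No

Large stones: Procedure A 581/1483 = 39.2%, ureteroscopy 20/77 = 26.0% → Procedure A
Small stones: Procedure A 41/58 = 70.7%, ureteroscopy 628/1062 = 59.1% → Procedure A
Overall: Procedure A 622/1541 = 40.4%, ureteroscopy 648/1139 = 56.9% → ureteroscopy
Procedure A wins each stone group but ureteroscopy wins overall — the comparison reverses. Procedure A's cases skew toward large stones, which has a lower base rate.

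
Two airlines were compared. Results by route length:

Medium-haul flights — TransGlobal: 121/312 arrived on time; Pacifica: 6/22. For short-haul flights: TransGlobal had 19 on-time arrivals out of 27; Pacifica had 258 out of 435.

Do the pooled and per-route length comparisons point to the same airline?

No

Medium-haul: TransGlobal 121/312 = 38.8%, Pacifica 6/22 = 27.3% → TransGlobal
Short-haul: TransGlobal 19/27 = 70.4%, Pacifica 258/435 = 59.3% → TransGlobal
Overall: TransGlobal 140/339 = 41.3%, Pacifica 264/457 = 57.8% → Pacifica
TransGlobal wins each route group but Pacifica wins overall — the comparison reverses. TransGlobal's flights skew toward medium-haul, which has a lower base rate.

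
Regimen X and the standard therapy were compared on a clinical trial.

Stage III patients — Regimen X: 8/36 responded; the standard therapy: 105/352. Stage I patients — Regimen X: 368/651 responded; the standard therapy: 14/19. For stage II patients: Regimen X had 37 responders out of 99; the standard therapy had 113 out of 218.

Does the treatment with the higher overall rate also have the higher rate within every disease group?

No

Stage III: Regimen X 8/36 = 22.2%, the standard therapy 105/352 = 29.8% → the standard therapy
Stage I: Regimen X 368/651 = 56.5%, the standard therapy 14/19 = 73.7% → the standard therapy
Stage II: Regimen X 37/99 = 37.4%, the standard therapy 113/218 = 51.8% → the standard therapy
Overall: Regimen X 413/786 = 52.5%, the standard therapy 232/589 = 39.4% → Regimen X
The standard therapy wins each disease group but Regimen X wins overall — the comparison reverses. The standard therapy's patients skew toward stage III, which has a lower base rate.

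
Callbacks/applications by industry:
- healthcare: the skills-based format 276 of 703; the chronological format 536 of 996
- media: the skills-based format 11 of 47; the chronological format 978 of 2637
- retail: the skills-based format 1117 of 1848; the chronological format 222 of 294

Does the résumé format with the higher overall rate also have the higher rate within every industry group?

No

Healthcare: the skills-based format 276/703 = 39.3%, the chronological format 536/996 = 53.8% → the chronological format
Media: the skills-based format 11/47 = 23.4%, the chronological format 978/2637 = 37.1% → the chronological format
Retail: the skills-based format 1117/1848 = 60.4%, the chronological format 222/294 = 75.5% → the chronological format
Overall: the skills-based format 1404/2598 = 54.0%, the chronological format 1736/3927 = 44.2% → the skills-based format
The chronological format wins each industry group but the skills-based format wins overall — the comparison reverses. The chronological format's applications skew toward media, which has a lower base rate.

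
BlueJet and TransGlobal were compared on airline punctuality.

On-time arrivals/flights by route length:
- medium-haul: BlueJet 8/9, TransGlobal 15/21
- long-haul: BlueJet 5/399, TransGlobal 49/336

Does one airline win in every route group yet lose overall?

No

Medium-haul: BlueJet 8/9 = 88.9%, TransGlobal 15/21 = 71.4% → BlueJet
Long-haul: BlueJet 5/399 = 1.3%, TransGlobal 49/336 = 14.6% → TransGlobal
Overall: BlueJet 13/408 = 3.2%, TransGlobal 64/357 = 17.9% → TransGlobal
Neither sweeps: BlueJet wins 1 of 2 groups, TransGlobal wins 1. TransGlobal wins overall but not every group — no Simpson reversal.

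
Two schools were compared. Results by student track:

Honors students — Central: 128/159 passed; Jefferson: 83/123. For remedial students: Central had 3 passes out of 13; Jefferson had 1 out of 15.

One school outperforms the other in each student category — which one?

Honors: Central 128/159 = 80.5%, Jefferson 83/123 = 67.5% → Central
Remedial: Central 3/13 = 23.1%, Jefferson 1/15 = 6.7% → Central
Central has the higher rate in both groups.

Central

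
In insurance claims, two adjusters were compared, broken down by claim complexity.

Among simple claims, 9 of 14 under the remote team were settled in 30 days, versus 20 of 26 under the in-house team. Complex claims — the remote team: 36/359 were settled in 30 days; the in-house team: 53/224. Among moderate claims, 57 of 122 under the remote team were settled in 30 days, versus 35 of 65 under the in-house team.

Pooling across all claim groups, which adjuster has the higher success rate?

the in-house team

Simple: the remote team 9/14 = 64.3%, the in-house team 20/26 = 76.9% → the in-house team
Complex: the remote team 36/359 = 10.0%, the in-house team 53/224 = 23.7% → the in-house team
Moderate: the remote team 57/122 = 46.7%, the in-house team 35/65 = 53.8% → the in-house team
Overall: the remote team 102/495 = 20.6%, the in-house team 108/315 = 34.3% → the in-house team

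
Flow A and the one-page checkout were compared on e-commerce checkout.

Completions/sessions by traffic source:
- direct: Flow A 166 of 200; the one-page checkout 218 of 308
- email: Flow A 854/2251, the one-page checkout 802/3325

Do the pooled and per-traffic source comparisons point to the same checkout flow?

Direct: Flow A 166/200 = 83.0%, the one-page checkout 218/308 = 70.8% → Flow A
Email: Flow A 854/2251 = 37.9%, the one-page checkout 802/3325 = 24.1% → Flow A
Overall: Flow A 1020/2451 = 41.6%, the one-page checkout 1020/3633 = 28.1% → Flow A
Flow A wins overall and in every traffic group — no reversal.

Yes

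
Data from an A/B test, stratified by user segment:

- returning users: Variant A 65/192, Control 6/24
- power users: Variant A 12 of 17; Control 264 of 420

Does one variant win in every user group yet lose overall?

Yes

Returning users: Variant A 65/192 = 33.9%, Control 6/24 = 25.0% → Variant A
Power users: Variant A 12/17 = 70.6%, Control 264/420 = 62.9% → Variant A
Overall: Variant A 77/209 = 36.8%, Control 270/444 = 60.8% → Control
Variant A wins each user group but Control wins overall — the comparison reverses. Variant A's views skew toward returning users, which has a lower base rate.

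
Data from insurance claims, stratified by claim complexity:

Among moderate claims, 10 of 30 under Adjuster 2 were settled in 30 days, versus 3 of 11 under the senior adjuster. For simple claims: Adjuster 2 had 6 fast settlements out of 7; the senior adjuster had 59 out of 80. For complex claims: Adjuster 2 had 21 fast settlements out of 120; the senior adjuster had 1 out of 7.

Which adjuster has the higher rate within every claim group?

Moderate: Adjuster 2 10/30 = 33.3%, the senior adjuster 3/11 = 27.3% → Adjuster 2
Simple: Adjuster 2 6/7 = 85.7%, the senior adjuster 59/80 = 73.8% → Adjuster 2
Complex: Adjuster 2 21/120 = 17.5%, the senior adjuster 1/7 = 14.3% → Adjuster 2
Adjuster 2 has the higher rate in all 3 groups.

Adjuster 2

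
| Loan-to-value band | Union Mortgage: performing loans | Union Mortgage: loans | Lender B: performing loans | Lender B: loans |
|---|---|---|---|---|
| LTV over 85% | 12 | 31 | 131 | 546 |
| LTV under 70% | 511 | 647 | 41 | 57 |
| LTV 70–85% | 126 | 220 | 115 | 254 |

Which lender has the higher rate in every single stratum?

Union Mortgage

LTV over 85%: Union Mortgage 12/31 = 38.7%, Lender B 131/546 = 24.0% → Union Mortgage
LTV under 70%: Union Mortgage 511/647 = 79.0%, Lender B 41/57 = 71.9% → Union Mortgage
LTV 70–85%: Union Mortgage 126/220 = 57.3%, Lender B 115/254 = 45.3% → Union Mortgage
Union Mortgage has the higher rate in all 3 groups.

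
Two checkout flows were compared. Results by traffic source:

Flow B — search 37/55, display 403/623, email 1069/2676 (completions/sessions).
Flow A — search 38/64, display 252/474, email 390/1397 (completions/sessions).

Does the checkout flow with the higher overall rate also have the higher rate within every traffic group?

Search: Flow B 37/55 = 67.3%, Flow A 38/64 = 59.4% → Flow B
Display: Flow B 403/623 = 64.7%, Flow A 252/474 = 53.2% → Flow B
Email: Flow B 1069/2676 = 39.9%, Flow A 390/1397 = 27.9% → Flow B
Overall: Flow B 1509/3354 = 45.0%, Flow A 680/1935 = 35.1% → Flow B
Flow B wins overall and in every traffic group — no reversal.

Yes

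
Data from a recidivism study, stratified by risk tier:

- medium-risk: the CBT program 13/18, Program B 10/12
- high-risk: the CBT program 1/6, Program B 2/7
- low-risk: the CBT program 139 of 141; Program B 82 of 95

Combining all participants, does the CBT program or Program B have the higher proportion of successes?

the CBT program

Medium-risk: the CBT program 13/18 = 72.2%, Program B 10/12 = 83.3% → Program B
High-risk: the CBT program 1/6 = 16.7%, Program B 2/7 = 28.6% → Program B
Low-risk: the CBT program 139/141 = 98.6%, Program B 82/95 = 86.3% → the CBT program
Overall: the CBT program 153/165 = 92.7%, Program B 94/114 = 82.5% → the CBT program
(Neither sweeps every risk group, but the CBT program has the higher pooled rate.)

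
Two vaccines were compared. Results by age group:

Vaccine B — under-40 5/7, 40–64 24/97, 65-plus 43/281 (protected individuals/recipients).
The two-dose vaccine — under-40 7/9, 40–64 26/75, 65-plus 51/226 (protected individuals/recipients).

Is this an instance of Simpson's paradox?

No

Under-40: Vaccine B 5/7 = 71.4%, the two-dose vaccine 7/9 = 77.8% → the two-dose vaccine
40–64: Vaccine B 24/97 = 24.7%, the two-dose vaccine 26/75 = 34.7% → the two-dose vaccine
65-plus: Vaccine B 43/281 = 15.3%, the two-dose vaccine 51/226 = 22.6% → the two-dose vaccine
Overall: Vaccine B 72/385 = 18.7%, the two-dose vaccine 84/310 = 27.1% → the two-dose vaccine
The two-dose vaccine wins overall and in every age group — no reversal.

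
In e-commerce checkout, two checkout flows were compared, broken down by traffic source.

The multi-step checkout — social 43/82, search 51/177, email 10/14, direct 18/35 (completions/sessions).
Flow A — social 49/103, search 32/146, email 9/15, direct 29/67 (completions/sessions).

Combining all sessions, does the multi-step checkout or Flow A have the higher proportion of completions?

the multi-step checkout

Social: the multi-step checkout 43/82 = 52.4%, Flow A 49/103 = 47.6% → the multi-step checkout
Search: the multi-step checkout 51/177 = 28.8%, Flow A 32/146 = 21.9% → the multi-step checkout
Email: the multi-step checkout 10/14 = 71.4%, Flow A 9/15 = 60.0% → the multi-step checkout
Direct: the multi-step checkout 18/35 = 51.4%, Flow A 29/67 = 43.3% → the multi-step checkout
Overall: the multi-step checkout 122/308 = 39.6%, Flow A 119/331 = 36.0% → the multi-step checkout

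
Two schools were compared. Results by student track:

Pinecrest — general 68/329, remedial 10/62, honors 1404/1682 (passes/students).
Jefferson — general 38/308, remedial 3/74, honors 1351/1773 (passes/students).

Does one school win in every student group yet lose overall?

General: Pinecrest 68/329 = 20.7%, Jefferson 38/308 = 12.3% → Pinecrest
Remedial: Pinecrest 10/62 = 16.1%, Jefferson 3/74 = 4.1% → Pinecrest
Honors: Pinecrest 1404/1682 = 83.5%, Jefferson 1351/1773 = 76.2% → Pinecrest
Overall: Pinecrest 1482/2073 = 71.5%, Jefferson 1392/2155 = 64.6% → Pinecrest
Pinecrest wins overall and in every student group — no reversal.

No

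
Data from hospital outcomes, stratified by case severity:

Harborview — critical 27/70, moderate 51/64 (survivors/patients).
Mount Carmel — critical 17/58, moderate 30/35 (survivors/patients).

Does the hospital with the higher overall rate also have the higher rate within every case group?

Critical: Harborview 27/70 = 38.6%, Mount Carmel 17/58 = 29.3% → Harborview
Moderate: Harborview 51/64 = 79.7%, Mount Carmel 30/35 = 85.7% → Mount Carmel
Overall: Harborview 78/134 = 58.2%, Mount Carmel 47/93 = 50.5% → Harborview
Neither sweeps: Harborview wins 1 of 2 groups, Mount Carmel wins 1. Harborview wins overall but not every group — no Simpson reversal.

No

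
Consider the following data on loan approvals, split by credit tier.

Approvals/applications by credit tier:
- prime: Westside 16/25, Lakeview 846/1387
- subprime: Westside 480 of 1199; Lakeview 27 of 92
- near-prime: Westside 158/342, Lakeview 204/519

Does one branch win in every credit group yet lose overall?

Yes

Prime: Westside 16/25 = 64.0%, Lakeview 846/1387 = 61.0% → Westside
Subprime: Westside 480/1199 = 40.0%, Lakeview 27/92 = 29.3% → Westside
Near-prime: Westside 158/342 = 46.2%, Lakeview 204/519 = 39.3% → Westside
Overall: Westside 654/1566 = 41.8%, Lakeview 1077/1998 = 53.9% → Lakeview
Westside wins each credit group but Lakeview wins overall — the comparison reverses. Westside's applications skew toward subprime, which has a lower base rate.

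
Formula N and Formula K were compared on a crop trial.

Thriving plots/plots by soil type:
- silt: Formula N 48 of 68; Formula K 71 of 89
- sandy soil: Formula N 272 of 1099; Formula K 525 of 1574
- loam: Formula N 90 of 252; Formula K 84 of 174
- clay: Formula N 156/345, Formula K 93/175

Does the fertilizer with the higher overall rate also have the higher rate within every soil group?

Silt: Formula N 48/68 = 70.6%, Formula K 71/89 = 79.8% → Formula K
Sandy soil: Formula N 272/1099 = 24.7%, Formula K 525/1574 = 33.4% → Formula K
Loam: Formula N 90/252 = 35.7%, Formula K 84/174 = 48.3% → Formula K
Clay: Formula N 156/345 = 45.2%, Formula K 93/175 = 53.1% → Formula K
Overall: Formula N 566/1764 = 32.1%, Formula K 773/2012 = 38.4% → Formula K
Formula K wins overall and in every soil group — no reversal.

Yes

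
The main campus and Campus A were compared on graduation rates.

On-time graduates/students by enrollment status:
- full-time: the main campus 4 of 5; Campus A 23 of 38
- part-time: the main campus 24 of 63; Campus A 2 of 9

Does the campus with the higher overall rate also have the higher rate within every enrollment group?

Full-time: the main campus 4/5 = 80.0%, Campus A 23/38 = 60.5% → the main campus
Part-time: the main campus 24/63 = 38.1%, Campus A 2/9 = 22.2% → the main campus
Overall: the main campus 28/68 = 41.2%, Campus A 25/47 = 53.2% → Campus A
The main campus wins each enrollment group but Campus A wins overall — the comparison reverses. The main campus's students skew toward part-time, which has a lower base rate.

No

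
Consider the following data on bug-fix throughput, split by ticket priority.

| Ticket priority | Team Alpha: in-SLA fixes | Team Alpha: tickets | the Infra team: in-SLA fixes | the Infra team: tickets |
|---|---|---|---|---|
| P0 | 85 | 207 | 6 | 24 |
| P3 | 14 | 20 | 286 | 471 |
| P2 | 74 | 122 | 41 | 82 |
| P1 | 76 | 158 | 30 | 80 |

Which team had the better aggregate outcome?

P0: Team Alpha 85/207 = 41.1%, the Infra team 6/24 = 25.0% → Team Alpha
P3: Team Alpha 14/20 = 70.0%, the Infra team 286/471 = 60.7% → Team Alpha
P2: Team Alpha 74/122 = 60.7%, the Infra team 41/82 = 50.0% → Team Alpha
P1: Team Alpha 76/158 = 48.1%, the Infra team 30/80 = 37.5% → Team Alpha
Overall: Team Alpha 249/507 = 49.1%, the Infra team 363/657 = 55.3% → the Infra team
(Team Alpha wins every ticket group but the Infra team wins overall — Team Alpha's tickets skew toward the low-rate P0 group.)

the Infra team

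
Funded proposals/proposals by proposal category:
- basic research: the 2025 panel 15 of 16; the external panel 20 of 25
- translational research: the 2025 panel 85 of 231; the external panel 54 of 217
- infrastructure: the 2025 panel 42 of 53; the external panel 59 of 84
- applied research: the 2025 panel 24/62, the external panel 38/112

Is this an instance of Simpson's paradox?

No

Basic research: the 2025 panel 15/16 = 93.8%, the external panel 20/25 = 80.0% → the 2025 panel
Translational research: the 2025 panel 85/231 = 36.8%, the external panel 54/217 = 24.9% → the 2025 panel
Infrastructure: the 2025 panel 42/53 = 79.2%, the external panel 59/84 = 70.2% → the 2025 panel
Applied research: the 2025 panel 24/62 = 38.7%, the external panel 38/112 = 33.9% → the 2025 panel
Overall: the 2025 panel 166/362 = 45.9%, the external panel 171/438 = 39.0% → the 2025 panel
The 2025 panel wins overall and in every proposal group — no reversal.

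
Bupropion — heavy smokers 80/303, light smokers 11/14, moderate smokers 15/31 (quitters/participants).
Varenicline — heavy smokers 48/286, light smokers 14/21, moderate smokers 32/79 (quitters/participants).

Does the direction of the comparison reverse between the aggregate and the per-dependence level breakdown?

Heavy smokers: bupropion 80/303 = 26.4%, varenicline 48/286 = 16.8% → bupropion
Light smokers: bupropion 11/14 = 78.6%, varenicline 14/21 = 66.7% → bupropion
Moderate smokers: bupropion 15/31 = 48.4%, varenicline 32/79 = 40.5% → bupropion
Overall: bupropion 106/348 = 30.5%, varenicline 94/386 = 24.4% → bupropion
Bupropion wins overall and in every dependence group — no reversal.

No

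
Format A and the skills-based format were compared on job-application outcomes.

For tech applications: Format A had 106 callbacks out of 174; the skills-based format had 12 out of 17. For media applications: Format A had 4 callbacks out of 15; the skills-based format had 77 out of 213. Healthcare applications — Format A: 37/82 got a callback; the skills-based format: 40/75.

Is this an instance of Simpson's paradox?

Tech: Format A 106/174 = 60.9%, the skills-based format 12/17 = 70.6% → the skills-based format
Media: Format A 4/15 = 26.7%, the skills-based format 77/213 = 36.2% → the skills-based format
Healthcare: Format A 37/82 = 45.1%, the skills-based format 40/75 = 53.3% → the skills-based format
Overall: Format A 147/271 = 54.2%, the skills-based format 129/305 = 42.3% → Format A
The skills-based format wins each industry group but Format A wins overall — the comparison reverses. The skills-based format's applications skew toward media, which has a lower base rate.

Yes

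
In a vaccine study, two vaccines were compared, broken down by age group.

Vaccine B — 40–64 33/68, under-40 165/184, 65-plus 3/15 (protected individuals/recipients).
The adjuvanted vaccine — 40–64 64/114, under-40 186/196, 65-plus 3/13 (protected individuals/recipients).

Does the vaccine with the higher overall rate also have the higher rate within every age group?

40–64: Vaccine B 33/68 = 48.5%, the adjuvanted vaccine 64/114 = 56.1% → the adjuvanted vaccine
Under-40: Vaccine B 165/184 = 89.7%, the adjuvanted vaccine 186/196 = 94.9% → the adjuvanted vaccine
65-plus: Vaccine B 3/15 = 20.0%, the adjuvanted vaccine 3/13 = 23.1% → the adjuvanted vaccine
Overall: Vaccine B 201/267 = 75.3%, the adjuvanted vaccine 253/323 = 78.3% → the adjuvanted vaccine
The adjuvanted vaccine wins overall and in every age group — no reversal.

Yes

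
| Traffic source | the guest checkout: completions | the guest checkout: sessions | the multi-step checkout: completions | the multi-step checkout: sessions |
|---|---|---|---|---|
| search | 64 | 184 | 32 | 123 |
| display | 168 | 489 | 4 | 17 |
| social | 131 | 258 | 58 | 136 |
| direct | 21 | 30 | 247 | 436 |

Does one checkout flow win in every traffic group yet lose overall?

Search: the guest checkout 64/184 = 34.8%, the multi-step checkout 32/123 = 26.0% → the guest checkout
Display: the guest checkout 168/489 = 34.4%, the multi-step checkout 4/17 = 23.5% → the guest checkout
Social: the guest checkout 131/258 = 50.8%, the multi-step checkout 58/136 = 42.6% → the guest checkout
Direct: the guest checkout 21/30 = 70.0%, the multi-step checkout 247/436 = 56.7% → the guest checkout
Overall: the guest checkout 384/961 = 40.0%, the multi-step checkout 341/712 = 47.9% → the multi-step checkout
The guest checkout wins each traffic group but the multi-step checkout wins overall — the comparison reverses. The guest checkout's sessions skew toward display, which has a lower base rate.

Yes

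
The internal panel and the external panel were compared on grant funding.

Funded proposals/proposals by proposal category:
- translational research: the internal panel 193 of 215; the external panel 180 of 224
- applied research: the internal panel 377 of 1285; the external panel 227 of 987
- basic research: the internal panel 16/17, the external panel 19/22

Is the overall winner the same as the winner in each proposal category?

Yes

Translational research: the internal panel 193/215 = 89.8%, the external panel 180/224 = 80.4% → the internal panel
Applied research: the internal panel 377/1285 = 29.3%, the external panel 227/987 = 23.0% → the internal panel
Basic research: the internal panel 16/17 = 94.1%, the external panel 19/22 = 86.4% → the internal panel
Overall: the internal panel 586/1517 = 38.6%, the external panel 426/1233 = 34.5% → the internal panel
The internal panel wins overall and in every proposal group — no reversal.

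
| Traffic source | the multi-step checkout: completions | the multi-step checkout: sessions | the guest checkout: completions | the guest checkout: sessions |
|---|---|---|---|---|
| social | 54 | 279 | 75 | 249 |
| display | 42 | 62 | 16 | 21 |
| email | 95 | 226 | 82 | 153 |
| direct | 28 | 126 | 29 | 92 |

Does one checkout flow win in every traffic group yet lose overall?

Social: the multi-step checkout 54/279 = 19.4%, the guest checkout 75/249 = 30.1% → the guest checkout
Display: the multi-step checkout 42/62 = 67.7%, the guest checkout 16/21 = 76.2% → the guest checkout
Email: the multi-step checkout 95/226 = 42.0%, the guest checkout 82/153 = 53.6% → the guest checkout
Direct: the multi-step checkout 28/126 = 22.2%, the guest checkout 29/92 = 31.5% → the guest checkout
Overall: the multi-step checkout 219/693 = 31.6%, the guest checkout 202/515 = 39.2% → the guest checkout
The guest checkout wins overall and in every traffic group — no reversal.

No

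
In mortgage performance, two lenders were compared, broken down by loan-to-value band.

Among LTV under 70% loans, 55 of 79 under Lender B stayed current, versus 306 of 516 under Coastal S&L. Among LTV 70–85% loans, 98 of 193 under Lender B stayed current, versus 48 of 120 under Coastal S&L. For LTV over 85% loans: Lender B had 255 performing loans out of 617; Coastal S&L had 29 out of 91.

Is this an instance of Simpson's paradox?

LTV under 70%: Lender B 55/79 = 69.6%, Coastal S&L 306/516 = 59.3% → Lender B
LTV 70–85%: Lender B 98/193 = 50.8%, Coastal S&L 48/120 = 40.0% → Lender B
LTV over 85%: Lender B 255/617 = 41.3%, Coastal S&L 29/91 = 31.9% → Lender B
Overall: Lender B 408/889 = 45.9%, Coastal S&L 383/727 = 52.7% → Coastal S&L
Lender B wins each loan-to-value group but Coastal S&L wins overall — the comparison reverses. Lender B's loans skew toward LTV over 85%, which has a lower base rate.

Yes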